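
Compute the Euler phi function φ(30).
8

30 = 2 × 3 × 5
φ(n) = n × ∏(1 - 1/p) for each prime p dividing n
φ(30) = 30 × (1 - 1/2) × (1 - 1/3) × (1 - 1/5) = 8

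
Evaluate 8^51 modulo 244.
236

Repeated squaring. Binary of 51 = 110011.
8^1 ≡ 8 (mod 244); 8^2 ≡ 64 (mod 244); 8^4 ≡ 192 (mod 244); 8^8 ≡ 20 (mod 244); 8^16 ≡ 156 (mod 244); 8^32 ≡ 180 (mod 244)
8^51 = 8^1 × 8^2 × 8^16 × 8^32 ≡ 236 (mod 244)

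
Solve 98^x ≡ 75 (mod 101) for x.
43

Baby-step giant-step with step n = ⌈√101⌉ = 11.
Baby steps 98^j mod 101 (j:value) for j=0..10: 0:1, 1:98, 2:9, 3:74, 4:81, 5:60, 6:22, 7:35, 8:97, 9:12, 10:65.
Giant-step multiplier: 98^(-11) ≡ 98^(100-11) = 98^89 ≡ 29 (mod 101).
Giant steps γ_i = 75·29^i mod 101: γ_0=75, γ_1=54, γ_2=51, γ_3=65 (in table at j=10).
x = i·n + j = 3·11 + 10 = 43.
Check: 98^43 ≡ 75 (mod 101).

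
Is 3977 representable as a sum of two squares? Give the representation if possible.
16² + 61² (a=16, b=61)

Factorization: 3977 = 41 × 97
By Fermat: n is sum of two squares iff every prime p ≡ 3 (mod 4) appears to even power.
All primes ≡ 3 (mod 4) appear to even power.
Search a = 0, 1, 2, … for 3977 - a² a perfect square: first hit at a = 16: 3977 - 256 = 3721 = 61².
3977 = 16² + 61² = 256 + 3721 ✓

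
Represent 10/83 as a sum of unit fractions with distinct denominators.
1/9 + 1/107 + 1/39965 + 1/3194362485

Greedy algorithm:
10/83: ceiling(83/10) = 9, use 1/9
7/747: ceiling(747/7) = 107, use 1/107
2/79929: ceiling(79929/2) = 39965, use 1/39965
1/3194362485: ceiling(3194362485/1) = 3194362485, use 1/3194362485
Result: 10/83 = 1/9 + 1/107 + 1/39965 + 1/3194362485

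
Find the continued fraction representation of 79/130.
[0; 1, 1, 1, 1, 4, 1, 1, 2]

Euclidean algorithm steps:
79 = 0 × 130 + 79
130 = 1 × 79 + 51
79 = 1 × 51 + 28
51 = 1 × 28 + 23
28 = 1 × 23 + 5
23 = 4 × 5 + 3
5 = 1 × 3 + 2
3 = 1 × 2 + 1
2 = 2 × 1 + 0
Continued fraction: [0; 1, 1, 1, 1, 4, 1, 1, 2]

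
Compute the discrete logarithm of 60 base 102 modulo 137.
88

Baby-step giant-step with step n = ⌈√137⌉ = 12.
Baby steps 102^j mod 137 (j:value) for j=0..11: 0:1, 1:102, 2:129, 3:6, 4:64, 5:89, 6:36, 7:110, 8:123, 9:79, 10:112, 11:53.
Giant-step multiplier: 102^(-12) ≡ 102^(136-12) = 102^124 ≡ 87 (mod 137).
Giant steps γ_i = 60·87^i mod 137: γ_0=60, γ_1=14, γ_2=122, γ_3=65, γ_4=38, γ_5=18, γ_6=59, γ_7=64 (in table at j=4).
x = i·n + j = 7·12 + 4 = 88.
Check: 102^88 ≡ 60 (mod 137).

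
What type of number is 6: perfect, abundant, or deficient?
perfect

Proper divisors of 6: sum = 1 + 2 + 3 = 6
Since 6 = 6, 6 is perfect.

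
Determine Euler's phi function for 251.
250

251 = 251
φ(n) = n × ∏(1 - 1/p) for each prime p dividing n
φ(251) = 251 × (1 - 1/251) = 250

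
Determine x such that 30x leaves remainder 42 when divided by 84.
x ≡ 7 (mod 14)

gcd(30, 84) = 6, which divides 42, so solutions exist.
Divide through by 6: 5x ≡ 7 (mod 14).
Find 5^(-1) mod 14 by the extended Euclidean algorithm:
14 = 2 × 5 + 4  ⟹  4 = (1)·14 + (-2)·5
5 = 1 × 4 + 1  ⟹  1 = (-1)·14 + (3)·5
So (3)·5 ≡ 1 (mod 14), i.e. 5^(-1) ≡ 3 (mod 14).
x ≡ 3 × 7 = 21 ≡ 7 (mod 14).
Check: 30 × 7 = 210 ≡ 42 (mod 84).
x ≡ 7 (mod 14), giving 6 solutions mod 84.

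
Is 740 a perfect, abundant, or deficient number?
abundant

Proper divisors of 740: sum = 1 + 2 + 4 + 5 + 10 + 20 + 37 + 74 + 148 + 185 + 370 = 856
Since 856 > 740, 740 is abundant.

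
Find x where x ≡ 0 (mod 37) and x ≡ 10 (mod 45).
370

Using Chinese Remainder Theorem:
M = 37 × 45 = 1665
M1 = 45, M2 = 37
y1 = 45^(-1) mod 37 = 14
y2 = 37^(-1) mod 45 = 28
x = (0×45×14 + 10×37×28) mod 1665 = 370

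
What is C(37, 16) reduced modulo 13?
5

Using Lucas' theorem:
Write n=37 and k=16 in base 13:
n in base 13: [2, 11]
k in base 13: [1, 3]
C(37,16) mod 13 = ∏ C(n_i, k_i) mod 13
Digit binomials (mod 13): C(2,1) = 2; C(11,3) = 165 ≡ 9
Product: 2 × 9 = 18 ≡ 5 (mod 13)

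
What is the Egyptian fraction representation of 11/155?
1/15 + 1/233 + 1/108345

Greedy algorithm:
11/155: ceiling(155/11) = 15, use 1/15
2/465: ceiling(465/2) = 233, use 1/233
1/108345: ceiling(108345/1) = 108345, use 1/108345
Result: 11/155 = 1/15 + 1/233 + 1/108345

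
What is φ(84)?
24

84 = 2^2 × 3 × 7
φ(n) = n × ∏(1 - 1/p) for each prime p dividing n
φ(84) = 84 × (1 - 1/2) × (1 - 1/3) × (1 - 1/7) = 24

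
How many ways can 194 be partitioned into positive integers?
2366022741845

p(n) counts ways to write n as a sum of positive integers (order ignored).
Euler's pentagonal recurrence: p(k) = p(k-1) + p(k-2) - p(k-5) - p(k-7) + p(k-12) + p(k-15) - ... (offsets j(3j∓1)/2, signs ++--, p(0)=1, p(<0)=0).
DP table for k = 0..193: p(0)=1, p(1)=1, p(2)=2, p(3)=3, p(4)=5, p(5)=7, p(6)=11, p(7)=15, p(8)=22, p(9)=30, p(10)=42, p(11)=56, p(12)=77, p(13)=101, p(14)=135, p(15)=176, p(16)=231, p(17)=297, p(18)=385, p(19)=490, p(20)=627, p(21)=792, p(22)=1002, p(23)=1255, p(24)=1575, p(25)=1958, p(26)=2436, p(27)=3010, p(28)=3718, p(29)=4565, p(30)=5604, p(31)=6842, p(32)=8349, p(33)=10143, p(34)=12310, p(35)=14883, p(36)=17977, p(37)=21637, p(38)=26015, p(39)=31185, p(40)=37338, p(41)=44583, p(42)=53174, p(43)=63261, p(44)=75175, p(45)=89134, p(46)=105558, p(47)=124754, p(48)=147273, p(49)=173525, p(50)=204226, p(51)=239943, p(52)=281589, p(53)=329931, p(54)=386155, p(55)=451276, p(56)=526823, p(57)=614154, p(58)=715220, p(59)=831820, p(60)=966467, p(61)=1121505, p(62)=1300156, p(63)=1505499, p(64)=1741630, p(65)=2012558, p(66)=2323520, p(67)=2679689, p(68)=3087735, p(69)=3554345, p(70)=4087968, p(71)=4697205, p(72)=5392783, p(73)=6185689, p(74)=7089500, p(75)=8118264, p(76)=9289091, p(77)=10619863, p(78)=12132164, p(79)=13848650, p(80)=15796476, p(81)=18004327, p(82)=20506255, p(83)=23338469, p(84)=26543660, p(85)=30167357, p(86)=34262962, p(87)=38887673, p(88)=44108109, p(89)=49995925, p(90)=56634173, p(91)=64112359, p(92)=72533807, p(93)=82010177, p(94)=92669720, p(95)=104651419, p(96)=118114304, p(97)=133230930, p(98)=150198136, p(99)=169229875, p(100)=190569292, p(101)=214481126, p(102)=241265379, p(103)=271248950, p(104)=304801365, p(105)=342325709, p(106)=384276336, p(107)=431149389, p(108)=483502844, p(109)=541946240, p(110)=607163746, p(111)=679903203, p(112)=761002156, p(113)=851376628, p(114)=952050665, p(115)=1064144451, p(116)=1188908248, p(117)=1327710076, p(118)=1482074143, p(119)=1653668665, p(120)=1844349560, p(121)=2056148051, p(122)=2291320912, p(123)=2552338241, p(124)=2841940500, p(125)=3163127352, p(126)=3519222692, p(127)=3913864295, p(128)=4351078600, p(129)=4835271870, p(130)=5371315400, p(131)=5964539504, p(132)=6620830889, p(133)=7346629512, p(134)=8149040695, p(135)=9035836076, p(136)=10015581680, p(137)=11097645016, p(138)=12292341831, p(139)=13610949895, p(140)=15065878135, p(141)=16670689208, p(142)=18440293320, p(143)=20390982757, p(144)=22540654445, p(145)=24908858009, p(146)=27517052599, p(147)=30388671978, p(148)=33549419497, p(149)=37027355200, p(150)=40853235313, p(151)=45060624582, p(152)=49686288421, p(153)=54770336324, p(154)=60356673280, p(155)=66493182097, p(156)=73232243759, p(157)=80630964769, p(158)=88751778802, p(159)=97662728555, p(160)=107438159466, p(161)=118159068427, p(162)=129913904637, p(163)=142798995930, p(164)=156919475295, p(165)=172389800255, p(166)=189334822579, p(167)=207890420102, p(168)=228204732751, p(169)=250438925115, p(170)=274768617130, p(171)=301384802048, p(172)=330495499613, p(173)=362326859895, p(174)=397125074750, p(175)=435157697830, p(176)=476715857290, p(177)=522115831195, p(178)=571701605655, p(179)=625846753120, p(180)=684957390936, p(181)=749474411781, p(182)=819876908323, p(183)=896684817527, p(184)=980462880430, p(185)=1071823774337, p(186)=1171432692373, p(187)=1280011042268, p(188)=1398341745571, p(189)=1527273599625, p(190)=1667727404093, p(191)=1820701100652, p(192)=1987276856363, p(193)=2168627105469.
Final step: p(194) = p(193) + p(192) - p(189) - p(187) + p(182) + p(179) - p(172) - p(168) + p(159) + p(154) - p(143) - p(137) + p(124) + p(117) - p(102) - p(94) + p(77) + p(68) - p(49) - p(39) + p(18) + p(7)
= 2168627105469 + 1987276856363 - 1527273599625 - 1280011042268 + 819876908323 + 625846753120 - 330495499613 - 228204732751 + 97662728555 + 60356673280 - 20390982757 - 11097645016 + 2841940500 + 1327710076 - 241265379 - 92669720 + 10619863 + 3087735 - 173525 - 31185 + 385 + 15
= 2366022741845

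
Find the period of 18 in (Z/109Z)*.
108

109 is prime, so ord(18) divides φ(109) = 108.
Divisors of 108: 1, 2, 3, 4, 6, 9, 12, 18, 27, 36, 54, 108.
Repeated squaring: 18^1 ≡ 18, 18^2 ≡ 106, 18^4 ≡ 9, 18^8 ≡ 81, 18^16 ≡ 21, 18^32 ≡ 5, 18^64 ≡ 25 (mod 109).
Test 18^d mod 109 for each divisor d in increasing order:
18^1 ≡ 18
18^2 ≡ 106
18^3 = 18^2·18^1 ≡ 55
18^4 ≡ 9
18^6 = 18^4·18^2 ≡ 82
18^9 = 18^8·18^1 ≡ 41
18^12 = 18^8·18^4 ≡ 75
18^18 = 18^16·18^2 ≡ 46
18^27 = 18^16·18^8·18^2·18^1 ≡ 33
18^36 = 18^32·18^4 ≡ 45
18^54 = 18^32·18^16·18^4·18^2 ≡ 108
18^108 = 18^64·18^32·18^8·18^4 ≡ 1  ← first divisor giving 1
The order is 108.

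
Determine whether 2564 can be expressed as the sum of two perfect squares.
8² + 50² (a=8, b=50)

Factorization: 2564 = 2^2 × 641
By Fermat: n is sum of two squares iff every prime p ≡ 3 (mod 4) appears to even power.
All primes ≡ 3 (mod 4) appear to even power.
Search a = 0, 1, 2, … for 2564 - a² a perfect square: first hit at a = 8: 2564 - 64 = 2500 = 50².
2564 = 8² + 50² = 64 + 2500 ✓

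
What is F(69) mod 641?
234

Matrix identity: Q^n = [[F_(n+1), F_n], [F_n, F_(n-1)]] with Q = [[1,1],[1,0]].
n = 69 = 1000101₂. Square-and-multiply, entries mod 641:
Q^1 = [[1,1],[1,0]]
Q^2 = (Q^1)² = [[2,1],[1,1]]
Q^4 = (Q^2)² = [[5,3],[3,2]]
Q^8 = (Q^4)² = [[34,21],[21,13]]
Q^17 = (Q^8)²·Q = [[20,315],[315,346]]
Q^34 = (Q^17)² = [[270,551],[551,360]]
Q^69 = (Q^34)²·Q = [[583,234],[234,349]]
F_69 mod 641 = Q^69[0][1] = 234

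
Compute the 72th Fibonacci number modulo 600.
264

Matrix identity: Q^n = [[F_(n+1), F_n], [F_n, F_(n-1)]] with Q = [[1,1],[1,0]].
n = 72 = 1001000₂. Square-and-multiply, entries mod 600:
Q^1 = [[1,1],[1,0]]
Q^2 = (Q^1)² = [[2,1],[1,1]]
Q^4 = (Q^2)² = [[5,3],[3,2]]
Q^9 = (Q^4)²·Q = [[55,34],[34,21]]
Q^18 = (Q^9)² = [[581,184],[184,397]]
Q^36 = (Q^18)² = [[17,552],[552,65]]
Q^72 = (Q^36)² = [[193,264],[264,529]]
F_72 mod 600 = Q^72[0][1] = 264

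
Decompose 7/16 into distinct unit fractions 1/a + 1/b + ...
1/3 + 1/10 + 1/240

Greedy algorithm:
7/16: ceiling(16/7) = 3, use 1/3
5/48: ceiling(48/5) = 10, use 1/10
1/240: ceiling(240/1) = 240, use 1/240
Result: 7/16 = 1/3 + 1/10 + 1/240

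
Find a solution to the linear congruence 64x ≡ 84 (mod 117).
x ≡ 111 (mod 117)

gcd(64, 117) = 1, which divides 84, so solutions exist.
Find 64^(-1) mod 117 by the extended Euclidean algorithm:
117 = 1 × 64 + 53  ⟹  53 = (1)·117 + (-1)·64
64 = 1 × 53 + 11  ⟹  11 = (-1)·117 + (2)·64
53 = 4 × 11 + 9  ⟹  9 = (5)·117 + (-9)·64
11 = 1 × 9 + 2  ⟹  2 = (-6)·117 + (11)·64
9 = 4 × 2 + 1  ⟹  1 = (29)·117 + (-53)·64
So (-53)·64 ≡ 1 (mod 117), i.e. 64^(-1) ≡ -53 ≡ 64 (mod 117).
x ≡ 64 × 84 = 5376 ≡ 111 (mod 117).
Check: 64 × 111 = 7104 ≡ 84 (mod 117).
Unique solution: x ≡ 111 (mod 117)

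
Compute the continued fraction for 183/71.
[2; 1, 1, 2, 1, 2, 1, 2]

Euclidean algorithm steps:
183 = 2 × 71 + 41
71 = 1 × 41 + 30
41 = 1 × 30 + 11
30 = 2 × 11 + 8
11 = 1 × 8 + 3
8 = 2 × 3 + 2
3 = 1 × 2 + 1
2 = 2 × 1 + 0
Continued fraction: [2; 1, 1, 2, 1, 2, 1, 2]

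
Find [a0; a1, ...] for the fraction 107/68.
[1; 1, 1, 2, 1, 9]

Euclidean algorithm steps:
107 = 1 × 68 + 39
68 = 1 × 39 + 29
39 = 1 × 29 + 10
29 = 2 × 10 + 9
10 = 1 × 9 + 1
9 = 9 × 1 + 0
Continued fraction: [1; 1, 1, 2, 1, 9]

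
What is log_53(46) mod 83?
33

Baby-step giant-step with step n = ⌈√83⌉ = 10.
Baby steps 53^j mod 83 (j:value) for j=0..9: 0:1, 1:53, 2:70, 3:58, 4:3, 5:76, 6:44, 7:8, 8:9, 9:62.
Giant-step multiplier: 53^(-10) ≡ 53^(82-10) = 53^72 ≡ 61 (mod 83).
Giant steps γ_i = 46·61^i mod 83: γ_0=46, γ_1=67, γ_2=20, γ_3=58 (in table at j=3).
x = i·n + j = 3·10 + 3 = 33.
Check: 53^33 ≡ 46 (mod 83).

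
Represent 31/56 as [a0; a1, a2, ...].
[0; 1, 1, 4, 6]

Euclidean algorithm steps:
31 = 0 × 56 + 31
56 = 1 × 31 + 25
31 = 1 × 25 + 6
25 = 4 × 6 + 1
6 = 6 × 1 + 0
Continued fraction: [0; 1, 1, 4, 6]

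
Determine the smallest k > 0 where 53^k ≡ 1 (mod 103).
102

103 is prime, so ord(53) divides φ(103) = 102.
Divisors of 102: 1, 2, 3, 6, 17, 34, 51, 102.
Repeated squaring: 53^1 ≡ 53, 53^2 ≡ 28, 53^4 ≡ 63, 53^8 ≡ 55, 53^16 ≡ 38, 53^32 ≡ 2, 53^64 ≡ 4 (mod 103).
Test 53^d mod 103 for each divisor d in increasing order:
53^1 ≡ 53
53^2 ≡ 28
53^3 = 53^2·53^1 ≡ 42
53^6 = 53^4·53^2 ≡ 13
53^17 = 53^16·53^1 ≡ 57
53^34 = 53^32·53^2 ≡ 56
53^51 = 53^32·53^16·53^2·53^1 ≡ 102
53^102 = 53^64·53^32·53^4·53^2 ≡ 1  ← first divisor giving 1
The order is 102.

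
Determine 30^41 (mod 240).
0

Repeated squaring. Binary of 41 = 101001.
30^1 ≡ 30 (mod 240); 30^2 ≡ 180 (mod 240); 30^4 ≡ 0 (mod 240); 30^8 ≡ 0 (mod 240); 30^16 ≡ 0 (mod 240); 30^32 ≡ 0 (mod 240)
30^41 = 30^1 × 30^8 × 30^32 ≡ 0 (mod 240)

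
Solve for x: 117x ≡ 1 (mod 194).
131

gcd(117, 194) = 1, so the inverse exists.
Extended Euclidean algorithm on (194, 117):
194 = 1 × 117 + 77  ⟹  77 = (1)·194 + (-1)·117
117 = 1 × 77 + 40  ⟹  40 = (-1)·194 + (2)·117
77 = 1 × 40 + 37  ⟹  37 = (2)·194 + (-3)·117
40 = 1 × 37 + 3  ⟹  3 = (-3)·194 + (5)·117
37 = 12 × 3 + 1  ⟹  1 = (38)·194 + (-63)·117
So (-63)·117 ≡ 1 (mod 194), i.e. 117^(-1) ≡ -63 ≡ 131 (mod 194).
Check: 117 × 131 = 15327 ≡ 1 (mod 194)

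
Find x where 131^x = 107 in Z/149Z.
88

Baby-step giant-step with step n = ⌈√149⌉ = 13.
Baby steps 131^j mod 149 (j:value) for j=0..12: 0:1, 1:131, 2:26, 3:128, 4:80, 5:50, 6:143, 7:108, 8:142, 9:126, 10:116, 11:147, 12:36.
Giant-step multiplier: 131^(-13) ≡ 131^(148-13) = 131^135 ≡ 106 (mod 149).
Giant steps γ_i = 107·106^i mod 149: γ_0=107, γ_1=18, γ_2=120, γ_3=55, γ_4=19, γ_5=77, γ_6=116 (in table at j=10).
x = i·n + j = 6·13 + 10 = 88.
Check: 131^88 ≡ 107 (mod 149).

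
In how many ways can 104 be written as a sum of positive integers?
304801365

p(n) counts ways to write n as a sum of positive integers (order ignored).
Euler's pentagonal recurrence: p(k) = p(k-1) + p(k-2) - p(k-5) - p(k-7) + p(k-12) + p(k-15) - ... (offsets j(3j∓1)/2, signs ++--, p(0)=1, p(<0)=0).
DP table for k = 0..103: p(0)=1, p(1)=1, p(2)=2, p(3)=3, p(4)=5, p(5)=7, p(6)=11, p(7)=15, p(8)=22, p(9)=30, p(10)=42, p(11)=56, p(12)=77, p(13)=101, p(14)=135, p(15)=176, p(16)=231, p(17)=297, p(18)=385, p(19)=490, p(20)=627, p(21)=792, p(22)=1002, p(23)=1255, p(24)=1575, p(25)=1958, p(26)=2436, p(27)=3010, p(28)=3718, p(29)=4565, p(30)=5604, p(31)=6842, p(32)=8349, p(33)=10143, p(34)=12310, p(35)=14883, p(36)=17977, p(37)=21637, p(38)=26015, p(39)=31185, p(40)=37338, p(41)=44583, p(42)=53174, p(43)=63261, p(44)=75175, p(45)=89134, p(46)=105558, p(47)=124754, p(48)=147273, p(49)=173525, p(50)=204226, p(51)=239943, p(52)=281589, p(53)=329931, p(54)=386155, p(55)=451276, p(56)=526823, p(57)=614154, p(58)=715220, p(59)=831820, p(60)=966467, p(61)=1121505, p(62)=1300156, p(63)=1505499, p(64)=1741630, p(65)=2012558, p(66)=2323520, p(67)=2679689, p(68)=3087735, p(69)=3554345, p(70)=4087968, p(71)=4697205, p(72)=5392783, p(73)=6185689, p(74)=7089500, p(75)=8118264, p(76)=9289091, p(77)=10619863, p(78)=12132164, p(79)=13848650, p(80)=15796476, p(81)=18004327, p(82)=20506255, p(83)=23338469, p(84)=26543660, p(85)=30167357, p(86)=34262962, p(87)=38887673, p(88)=44108109, p(89)=49995925, p(90)=56634173, p(91)=64112359, p(92)=72533807, p(93)=82010177, p(94)=92669720, p(95)=104651419, p(96)=118114304, p(97)=133230930, p(98)=150198136, p(99)=169229875, p(100)=190569292, p(101)=214481126, p(102)=241265379, p(103)=271248950.
Final step: p(104) = p(103) + p(102) - p(99) - p(97) + p(92) + p(89) - p(82) - p(78) + p(69) + p(64) - p(53) - p(47) + p(34) + p(27) - p(12) - p(4)
= 271248950 + 241265379 - 169229875 - 133230930 + 72533807 + 49995925 - 20506255 - 12132164 + 3554345 + 1741630 - 329931 - 124754 + 12310 + 3010 - 77 - 5
= 304801365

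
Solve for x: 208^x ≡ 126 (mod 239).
79

Baby-step giant-step with step n = ⌈√239⌉ = 16.
Baby steps 208^j mod 239 (j:value) for j=0..15: 0:1, 1:208, 2:5, 3:84, 4:25, 5:181, 6:125, 7:188, 8:147, 9:223, 10:18, 11:159, 12:90, 13:78, 14:211, 15:151.
Giant-step multiplier: 208^(-16) ≡ 208^(238-16) = 208^222 ≡ 169 (mod 239).
Giant steps γ_i = 126·169^i mod 239: γ_0=126, γ_1=23, γ_2=63, γ_3=131, γ_4=151 (in table at j=15).
x = i·n + j = 4·16 + 15 = 79.
Check: 208^79 ≡ 126 (mod 239).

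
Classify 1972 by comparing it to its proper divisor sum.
deficient

Proper divisors of 1972: sum = 1 + 2 + 4 + 17 + 29 + 34 + 58 + 68 + 116 + 493 + 986 = 1808
Since 1808 < 1972, 1972 is deficient.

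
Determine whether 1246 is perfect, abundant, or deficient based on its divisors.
deficient

Proper divisors of 1246: sum = 1 + 2 + 7 + 14 + 89 + 178 + 623 = 914
Since 914 < 1246, 1246 is deficient.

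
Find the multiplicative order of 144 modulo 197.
98

197 is prime, so ord(144) divides φ(197) = 196.
Divisors of 196: 1, 2, 4, 7, 14, 28, 49, 98, 196.
Repeated squaring: 144^1 ≡ 144, 144^2 ≡ 51, 144^4 ≡ 40, 144^8 ≡ 24, 144^16 ≡ 182, 144^32 ≡ 28, 144^64 ≡ 193, 144^128 ≡ 16 (mod 197).
Test 144^d mod 197 for each divisor d in increasing order:
144^1 ≡ 144
144^2 ≡ 51
144^4 ≡ 40
144^7 = 144^4·144^2·144^1 ≡ 33
144^14 = 144^8·144^4·144^2 ≡ 104
144^28 = 144^16·144^8·144^4 ≡ 178
144^49 = 144^32·144^16·144^1 ≡ 196
144^98 = 144^64·144^32·144^2 ≡ 1  ← first divisor giving 1
The order is 98.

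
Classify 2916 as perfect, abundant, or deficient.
abundant

Proper divisors of 2916: sum = 1 + 2 + 3 + 4 + 6 + 9 + 12 + 18 + ... + 486 + 729 + 972 + 1458 (20 divisors) = 4735
Since 4735 > 2916, 2916 is abundant.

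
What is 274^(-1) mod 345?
34

gcd(274, 345) = 1, so the inverse exists.
Extended Euclidean algorithm on (345, 274):
345 = 1 × 274 + 71  ⟹  71 = (1)·345 + (-1)·274
274 = 3 × 71 + 61  ⟹  61 = (-3)·345 + (4)·274
71 = 1 × 61 + 10  ⟹  10 = (4)·345 + (-5)·274
61 = 6 × 10 + 1  ⟹  1 = (-27)·345 + (34)·274
So (34)·274 ≡ 1 (mod 345), i.e. 274^(-1) ≡ 34 (mod 345).
Check: 274 × 34 = 9316 ≡ 1 (mod 345)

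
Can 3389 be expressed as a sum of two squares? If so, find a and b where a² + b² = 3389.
5² + 58² (a=5, b=58)

Factorization: 3389 = 3389
By Fermat: n is sum of two squares iff every prime p ≡ 3 (mod 4) appears to even power.
All primes ≡ 3 (mod 4) appear to even power.
Search a = 0, 1, 2, … for 3389 - a² a perfect square: first hit at a = 5: 3389 - 25 = 3364 = 58².
3389 = 5² + 58² = 25 + 3364 ✓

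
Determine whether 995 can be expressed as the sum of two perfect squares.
Not possible

Factorization: 995 = 5 × 199
By Fermat: n is sum of two squares iff every prime p ≡ 3 (mod 4) appears to even power.
Prime(s) ≡ 3 (mod 4) with odd exponent: [(199, 1)]
Therefore 995 cannot be expressed as a² + b².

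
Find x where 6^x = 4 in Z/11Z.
8

Baby-step giant-step with step n = ⌈√11⌉ = 4.
Baby steps 6^j mod 11 (j:value) for j=0..3: 0:1, 1:6, 2:3, 3:7.
Giant-step multiplier: 6^(-4) ≡ 6^(10-4) = 6^6 ≡ 5 (mod 11).
Giant steps γ_i = 4·5^i mod 11: γ_0=4, γ_1=9, γ_2=1 (in table at j=0).
x = i·n + j = 2·4 + 0 = 8.
Check: 6^8 ≡ 4 (mod 11).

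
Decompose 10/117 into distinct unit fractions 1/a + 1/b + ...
1/12 + 1/468

Greedy algorithm:
10/117: ceiling(117/10) = 12, use 1/12
1/468: ceiling(468/1) = 468, use 1/468
Result: 10/117 = 1/12 + 1/468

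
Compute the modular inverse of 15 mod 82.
11

gcd(15, 82) = 1, so the inverse exists.
Extended Euclidean algorithm on (82, 15):
82 = 5 × 15 + 7  ⟹  7 = (1)·82 + (-5)·15
15 = 2 × 7 + 1  ⟹  1 = (-2)·82 + (11)·15
So (11)·15 ≡ 1 (mod 82), i.e. 15^(-1) ≡ 11 (mod 82).
Check: 15 × 11 = 165 ≡ 1 (mod 82)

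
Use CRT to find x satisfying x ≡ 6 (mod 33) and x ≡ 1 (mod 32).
897

Using Chinese Remainder Theorem:
M = 33 × 32 = 1056
M1 = 32, M2 = 33
y1 = 32^(-1) mod 33 = 32
y2 = 33^(-1) mod 32 = 1
x = (6×32×32 + 1×33×1) mod 1056 = 897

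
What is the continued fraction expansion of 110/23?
[4; 1, 3, 1, 1, 2]

Euclidean algorithm steps:
110 = 4 × 23 + 18
23 = 1 × 18 + 5
18 = 3 × 5 + 3
5 = 1 × 3 + 2
3 = 1 × 2 + 1
2 = 2 × 1 + 0
Continued fraction: [4; 1, 3, 1, 1, 2]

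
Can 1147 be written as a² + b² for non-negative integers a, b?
Not possible

Factorization: 1147 = 31 × 37
By Fermat: n is sum of two squares iff every prime p ≡ 3 (mod 4) appears to even power.
Prime(s) ≡ 3 (mod 4) with odd exponent: [(31, 1)]
Therefore 1147 cannot be expressed as a² + b².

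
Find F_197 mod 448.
5

Matrix identity: Q^n = [[F_(n+1), F_n], [F_n, F_(n-1)]] with Q = [[1,1],[1,0]].
n = 197 = 11000101₂. Square-and-multiply, entries mod 448:
Q^1 = [[1,1],[1,0]]
Q^3 = (Q^1)²·Q = [[3,2],[2,1]]
Q^6 = (Q^3)² = [[13,8],[8,5]]
Q^12 = (Q^6)² = [[233,144],[144,89]]
Q^24 = (Q^12)² = [[209,224],[224,433]]
Q^49 = (Q^24)²·Q = [[225,225],[225,0]]
Q^98 = (Q^49)² = [[2,1],[1,1]]
Q^197 = (Q^98)²·Q = [[8,5],[5,3]]
F_197 mod 448 = Q^197[0][1] = 5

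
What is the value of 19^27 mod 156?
151

Repeated squaring. Binary of 27 = 11011.
19^1 ≡ 19 (mod 156); 19^2 ≡ 49 (mod 156); 19^4 ≡ 61 (mod 156); 19^8 ≡ 133 (mod 156); 19^16 ≡ 61 (mod 156)
19^27 = 19^1 × 19^2 × 19^8 × 19^16 ≡ 151 (mod 156)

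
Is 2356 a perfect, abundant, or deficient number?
deficient

Proper divisors of 2356: sum = 1 + 2 + 4 + 19 + 31 + 38 + 62 + 76 + 124 + 589 + 1178 = 2124
Since 2124 < 2356, 2356 is deficient.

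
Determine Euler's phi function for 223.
222

223 = 223
φ(n) = n × ∏(1 - 1/p) for each prime p dividing n
φ(223) = 223 × (1 - 1/223) = 222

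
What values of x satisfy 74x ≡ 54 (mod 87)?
x ≡ 36 (mod 87)

gcd(74, 87) = 1, which divides 54, so solutions exist.
Find 74^(-1) mod 87 by the extended Euclidean algorithm:
87 = 1 × 74 + 13  ⟹  13 = (1)·87 + (-1)·74
74 = 5 × 13 + 9  ⟹  9 = (-5)·87 + (6)·74
13 = 1 × 9 + 4  ⟹  4 = (6)·87 + (-7)·74
9 = 2 × 4 + 1  ⟹  1 = (-17)·87 + (20)·74
So (20)·74 ≡ 1 (mod 87), i.e. 74^(-1) ≡ 20 (mod 87).
x ≡ 20 × 54 = 1080 ≡ 36 (mod 87).
Check: 74 × 36 = 2664 ≡ 54 (mod 87).
Unique solution: x ≡ 36 (mod 87)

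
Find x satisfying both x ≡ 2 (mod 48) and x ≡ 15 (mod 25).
290

Using Chinese Remainder Theorem:
M = 48 × 25 = 1200
M1 = 25, M2 = 48
y1 = 25^(-1) mod 48 = 25
y2 = 48^(-1) mod 25 = 12
x = (2×25×25 + 15×48×12) mod 1200 = 290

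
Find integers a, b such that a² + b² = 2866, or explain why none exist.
29² + 45² (a=29, b=45)

Factorization: 2866 = 2 × 1433
By Fermat: n is sum of two squares iff every prime p ≡ 3 (mod 4) appears to even power.
All primes ≡ 3 (mod 4) appear to even power.
Search a = 0, 1, 2, … for 2866 - a² a perfect square: first hit at a = 29: 2866 - 841 = 2025 = 45².
2866 = 29² + 45² = 841 + 2025 ✓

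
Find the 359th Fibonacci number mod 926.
117

Matrix identity: Q^n = [[F_(n+1), F_n], [F_n, F_(n-1)]] with Q = [[1,1],[1,0]].
n = 359 = 101100111₂. Square-and-multiply, entries mod 926:
Q^1 = [[1,1],[1,0]]
Q^2 = (Q^1)² = [[2,1],[1,1]]
Q^5 = (Q^2)²·Q = [[8,5],[5,3]]
Q^11 = (Q^5)²·Q = [[144,89],[89,55]]
Q^22 = (Q^11)² = [[877,117],[117,760]]
Q^44 = (Q^22)² = [[348,773],[773,501]]
Q^89 = (Q^44)²·Q = [[726,57],[57,669]]
Q^179 = (Q^89)²·Q = [[532,653],[653,805]]
Q^359 = (Q^179)²·Q = [[886,117],[117,769]]
F_359 mod 926 = Q^359[0][1] = 117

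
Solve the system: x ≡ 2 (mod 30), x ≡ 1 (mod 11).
122

Using Chinese Remainder Theorem:
M = 30 × 11 = 330
M1 = 11, M2 = 30
y1 = 11^(-1) mod 30 = 11
y2 = 30^(-1) mod 11 = 7
x = (2×11×11 + 1×30×7) mod 330 = 122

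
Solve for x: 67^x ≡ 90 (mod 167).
103

Baby-step giant-step with step n = ⌈√167⌉ = 13.
Baby steps 67^j mod 167 (j:value) for j=0..12: 0:1, 1:67, 2:147, 3:163, 4:66, 5:80, 6:16, 7:70, 8:14, 9:103, 10:54, 11:111, 12:89.
Giant-step multiplier: 67^(-13) ≡ 67^(166-13) = 67^153 ≡ 92 (mod 167).
Giant steps γ_i = 90·92^i mod 167: γ_0=90, γ_1=97, γ_2=73, γ_3=36, γ_4=139, γ_5=96, γ_6=148, γ_7=89 (in table at j=12).
x = i·n + j = 7·13 + 12 = 103.
Check: 67^103 ≡ 90 (mod 167).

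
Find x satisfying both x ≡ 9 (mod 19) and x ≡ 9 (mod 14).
9

Using Chinese Remainder Theorem:
M = 19 × 14 = 266
M1 = 14, M2 = 19
y1 = 14^(-1) mod 19 = 15
y2 = 19^(-1) mod 14 = 3
x = (9×14×15 + 9×19×3) mod 266 = 9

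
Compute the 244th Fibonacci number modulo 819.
759

Matrix identity: Q^n = [[F_(n+1), F_n], [F_n, F_(n-1)]] with Q = [[1,1],[1,0]].
n = 244 = 11110100₂. Square-and-multiply, entries mod 819:
Q^1 = [[1,1],[1,0]]
Q^3 = (Q^1)²·Q = [[3,2],[2,1]]
Q^7 = (Q^3)²·Q = [[21,13],[13,8]]
Q^15 = (Q^7)²·Q = [[168,610],[610,377]]
Q^30 = (Q^15)² = [[652,755],[755,716]]
Q^61 = (Q^30)²·Q = [[125,44],[44,81]]
Q^122 = (Q^61)² = [[362,55],[55,307]]
Q^244 = (Q^122)² = [[572,759],[759,632]]
F_244 mod 819 = Q^244[0][1] = 759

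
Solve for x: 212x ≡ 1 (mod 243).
47

gcd(212, 243) = 1, so the inverse exists.
Extended Euclidean algorithm on (243, 212):
243 = 1 × 212 + 31  ⟹  31 = (1)·243 + (-1)·212
212 = 6 × 31 + 26  ⟹  26 = (-6)·243 + (7)·212
31 = 1 × 26 + 5  ⟹  5 = (7)·243 + (-8)·212
26 = 5 × 5 + 1  ⟹  1 = (-41)·243 + (47)·212
So (47)·212 ≡ 1 (mod 243), i.e. 212^(-1) ≡ 47 (mod 243).
Check: 212 × 47 = 9964 ≡ 1 (mod 243)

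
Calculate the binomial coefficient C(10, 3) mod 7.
1

Using Lucas' theorem:
Write n=10 and k=3 in base 7:
n in base 7: [1, 3]
k in base 7: [0, 3]
C(10,3) mod 7 = ∏ C(n_i, k_i) mod 7
Digit binomials (mod 7): C(1,0) = 1; C(3,3) = 1
Product: 1 × 1 = 1 ≡ 1 (mod 7)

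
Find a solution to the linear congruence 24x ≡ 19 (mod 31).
x ≡ 15 (mod 31)

gcd(24, 31) = 1, which divides 19, so solutions exist.
Find 24^(-1) mod 31 by the extended Euclidean algorithm:
31 = 1 × 24 + 7  ⟹  7 = (1)·31 + (-1)·24
24 = 3 × 7 + 3  ⟹  3 = (-3)·31 + (4)·24
7 = 2 × 3 + 1  ⟹  1 = (7)·31 + (-9)·24
So (-9)·24 ≡ 1 (mod 31), i.e. 24^(-1) ≡ -9 ≡ 22 (mod 31).
x ≡ 22 × 19 = 418 ≡ 15 (mod 31).
Check: 24 × 15 = 360 ≡ 19 (mod 31).
Unique solution: x ≡ 15 (mod 31)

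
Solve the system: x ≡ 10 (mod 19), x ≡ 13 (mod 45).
238

Using Chinese Remainder Theorem:
M = 19 × 45 = 855
M1 = 45, M2 = 19
y1 = 45^(-1) mod 19 = 11
y2 = 19^(-1) mod 45 = 19
x = (10×45×11 + 13×19×19) mod 855 = 238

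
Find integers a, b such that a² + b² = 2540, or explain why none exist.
Not possible

Factorization: 2540 = 2^2 × 5 × 127
By Fermat: n is sum of two squares iff every prime p ≡ 3 (mod 4) appears to even power.
Prime(s) ≡ 3 (mod 4) with odd exponent: [(127, 1)]
Therefore 2540 cannot be expressed as a² + b².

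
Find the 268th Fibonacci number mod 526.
523

Matrix identity: Q^n = [[F_(n+1), F_n], [F_n, F_(n-1)]] with Q = [[1,1],[1,0]].
n = 268 = 100001100₂. Square-and-multiply, entries mod 526:
Q^1 = [[1,1],[1,0]]
Q^2 = (Q^1)² = [[2,1],[1,1]]
Q^4 = (Q^2)² = [[5,3],[3,2]]
Q^8 = (Q^4)² = [[34,21],[21,13]]
Q^16 = (Q^8)² = [[19,461],[461,84]]
Q^33 = (Q^16)²·Q = [[521,378],[378,143]]
Q^67 = (Q^33)²·Q = [[453,363],[363,90]]
Q^134 = (Q^67)² = [[338,385],[385,479]]
Q^268 = (Q^134)² = [[521,523],[523,524]]
F_268 mod 526 = Q^268[0][1] = 523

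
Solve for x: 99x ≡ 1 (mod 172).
139

gcd(99, 172) = 1, so the inverse exists.
Extended Euclidean algorithm on (172, 99):
172 = 1 × 99 + 73  ⟹  73 = (1)·172 + (-1)·99
99 = 1 × 73 + 26  ⟹  26 = (-1)·172 + (2)·99
73 = 2 × 26 + 21  ⟹  21 = (3)·172 + (-5)·99
26 = 1 × 21 + 5  ⟹  5 = (-4)·172 + (7)·99
21 = 4 × 5 + 1  ⟹  1 = (19)·172 + (-33)·99
So (-33)·99 ≡ 1 (mod 172), i.e. 99^(-1) ≡ -33 ≡ 139 (mod 172).
Check: 99 × 139 = 13761 ≡ 1 (mod 172)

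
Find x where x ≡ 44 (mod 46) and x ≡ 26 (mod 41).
1010

Using Chinese Remainder Theorem:
M = 46 × 41 = 1886
M1 = 41, M2 = 46
y1 = 41^(-1) mod 46 = 9
y2 = 46^(-1) mod 41 = 33
x = (44×41×9 + 26×46×33) mod 1886 = 1010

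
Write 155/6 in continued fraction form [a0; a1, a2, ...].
[25; 1, 5]

Euclidean algorithm steps:
155 = 25 × 6 + 5
6 = 1 × 5 + 1
5 = 5 × 1 + 0
Continued fraction: [25; 1, 5]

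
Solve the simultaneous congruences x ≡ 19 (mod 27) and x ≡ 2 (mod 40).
802

Using Chinese Remainder Theorem:
M = 27 × 40 = 1080
M1 = 40, M2 = 27
y1 = 40^(-1) mod 27 = 25
y2 = 27^(-1) mod 40 = 3
x = (19×40×25 + 2×27×3) mod 1080 = 802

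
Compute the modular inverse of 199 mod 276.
43

gcd(199, 276) = 1, so the inverse exists.
Extended Euclidean algorithm on (276, 199):
276 = 1 × 199 + 77  ⟹  77 = (1)·276 + (-1)·199
199 = 2 × 77 + 45  ⟹  45 = (-2)·276 + (3)·199
77 = 1 × 45 + 32  ⟹  32 = (3)·276 + (-4)·199
45 = 1 × 32 + 13  ⟹  13 = (-5)·276 + (7)·199
32 = 2 × 13 + 6  ⟹  6 = (13)·276 + (-18)·199
13 = 2 × 6 + 1  ⟹  1 = (-31)·276 + (43)·199
So (43)·199 ≡ 1 (mod 276), i.e. 199^(-1) ≡ 43 (mod 276).
Check: 199 × 43 = 8557 ≡ 1 (mod 276)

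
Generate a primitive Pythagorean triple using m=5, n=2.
(21, 20, 29)

Euclid's formula: a = m² - n², b = 2mn, c = m² + n²
m = 5, n = 2
a = 5² - 2² = 25 - 4 = 21
b = 2 × 5 × 2 = 20
c = 5² + 2² = 25 + 4 = 29
Verification: 21² + 20² = 441 + 400 = 841 = 29² ✓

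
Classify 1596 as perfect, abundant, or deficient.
abundant

Proper divisors of 1596: sum = 1 + 2 + 3 + 4 + 6 + 7 + 12 + 14 + ... + 266 + 399 + 532 + 798 (23 divisors) = 2884
Since 2884 > 1596, 1596 is abundant.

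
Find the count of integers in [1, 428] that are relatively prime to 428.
212

428 = 2^2 × 107
φ(n) = n × ∏(1 - 1/p) for each prime p dividing n
φ(428) = 428 × (1 - 1/2) × (1 - 1/107) = 212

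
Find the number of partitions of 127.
3913864295

p(n) counts ways to write n as a sum of positive integers (order ignored).
Euler's pentagonal recurrence: p(k) = p(k-1) + p(k-2) - p(k-5) - p(k-7) + p(k-12) + p(k-15) - ... (offsets j(3j∓1)/2, signs ++--, p(0)=1, p(<0)=0).
DP table for k = 0..126: p(0)=1, p(1)=1, p(2)=2, p(3)=3, p(4)=5, p(5)=7, p(6)=11, p(7)=15, p(8)=22, p(9)=30, p(10)=42, p(11)=56, p(12)=77, p(13)=101, p(14)=135, p(15)=176, p(16)=231, p(17)=297, p(18)=385, p(19)=490, p(20)=627, p(21)=792, p(22)=1002, p(23)=1255, p(24)=1575, p(25)=1958, p(26)=2436, p(27)=3010, p(28)=3718, p(29)=4565, p(30)=5604, p(31)=6842, p(32)=8349, p(33)=10143, p(34)=12310, p(35)=14883, p(36)=17977, p(37)=21637, p(38)=26015, p(39)=31185, p(40)=37338, p(41)=44583, p(42)=53174, p(43)=63261, p(44)=75175, p(45)=89134, p(46)=105558, p(47)=124754, p(48)=147273, p(49)=173525, p(50)=204226, p(51)=239943, p(52)=281589, p(53)=329931, p(54)=386155, p(55)=451276, p(56)=526823, p(57)=614154, p(58)=715220, p(59)=831820, p(60)=966467, p(61)=1121505, p(62)=1300156, p(63)=1505499, p(64)=1741630, p(65)=2012558, p(66)=2323520, p(67)=2679689, p(68)=3087735, p(69)=3554345, p(70)=4087968, p(71)=4697205, p(72)=5392783, p(73)=6185689, p(74)=7089500, p(75)=8118264, p(76)=9289091, p(77)=10619863, p(78)=12132164, p(79)=13848650, p(80)=15796476, p(81)=18004327, p(82)=20506255, p(83)=23338469, p(84)=26543660, p(85)=30167357, p(86)=34262962, p(87)=38887673, p(88)=44108109, p(89)=49995925, p(90)=56634173, p(91)=64112359, p(92)=72533807, p(93)=82010177, p(94)=92669720, p(95)=104651419, p(96)=118114304, p(97)=133230930, p(98)=150198136, p(99)=169229875, p(100)=190569292, p(101)=214481126, p(102)=241265379, p(103)=271248950, p(104)=304801365, p(105)=342325709, p(106)=384276336, p(107)=431149389, p(108)=483502844, p(109)=541946240, p(110)=607163746, p(111)=679903203, p(112)=761002156, p(113)=851376628, p(114)=952050665, p(115)=1064144451, p(116)=1188908248, p(117)=1327710076, p(118)=1482074143, p(119)=1653668665, p(120)=1844349560, p(121)=2056148051, p(122)=2291320912, p(123)=2552338241, p(124)=2841940500, p(125)=3163127352, p(126)=3519222692.
Final step: p(127) = p(126) + p(125) - p(122) - p(120) + p(115) + p(112) - p(105) - p(101) + p(92) + p(87) - p(76) - p(70) + p(57) + p(50) - p(35) - p(27) + p(10) + p(1)
= 3519222692 + 3163127352 - 2291320912 - 1844349560 + 1064144451 + 761002156 - 342325709 - 214481126 + 72533807 + 38887673 - 9289091 - 4087968 + 614154 + 204226 - 14883 - 3010 + 42 + 1
= 3913864295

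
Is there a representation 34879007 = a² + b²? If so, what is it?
Not possible

Factorization: 34879007 = 61 × 83^3
By Fermat: n is sum of two squares iff every prime p ≡ 3 (mod 4) appears to even power.
Prime(s) ≡ 3 (mod 4) with odd exponent: [(83, 3)]
Therefore 34879007 cannot be expressed as a² + b².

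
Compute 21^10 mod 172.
145

Repeated squaring. Binary of 10 = 1010.
21^1 ≡ 21 (mod 172); 21^2 ≡ 97 (mod 172); 21^4 ≡ 121 (mod 172); 21^8 ≡ 21 (mod 172)
21^10 = 21^2 × 21^8 ≡ 145 (mod 172)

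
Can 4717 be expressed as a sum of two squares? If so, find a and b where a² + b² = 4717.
19² + 66² (a=19, b=66)

Factorization: 4717 = 53 × 89
By Fermat: n is sum of two squares iff every prime p ≡ 3 (mod 4) appears to even power.
All primes ≡ 3 (mod 4) appear to even power.
Search a = 0, 1, 2, … for 4717 - a² a perfect square: first hit at a = 19: 4717 - 361 = 4356 = 66².
4717 = 19² + 66² = 361 + 4356 ✓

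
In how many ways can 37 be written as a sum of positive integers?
21637

p(n) counts ways to write n as a sum of positive integers (order ignored).
Euler's pentagonal recurrence: p(k) = p(k-1) + p(k-2) - p(k-5) - p(k-7) + p(k-12) + p(k-15) - ... (offsets j(3j∓1)/2, signs ++--, p(0)=1, p(<0)=0).
DP table for k = 0..36: p(0)=1, p(1)=1, p(2)=2, p(3)=3, p(4)=5, p(5)=7, p(6)=11, p(7)=15, p(8)=22, p(9)=30, p(10)=42, p(11)=56, p(12)=77, p(13)=101, p(14)=135, p(15)=176, p(16)=231, p(17)=297, p(18)=385, p(19)=490, p(20)=627, p(21)=792, p(22)=1002, p(23)=1255, p(24)=1575, p(25)=1958, p(26)=2436, p(27)=3010, p(28)=3718, p(29)=4565, p(30)=5604, p(31)=6842, p(32)=8349, p(33)=10143, p(34)=12310, p(35)=14883, p(36)=17977.
Final step: p(37) = p(36) + p(35) - p(32) - p(30) + p(25) + p(22) - p(15) - p(11) + p(2)
= 17977 + 14883 - 8349 - 5604 + 1958 + 1002 - 176 - 56 + 2
= 21637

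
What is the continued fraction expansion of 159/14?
[11; 2, 1, 4]

Euclidean algorithm steps:
159 = 11 × 14 + 5
14 = 2 × 5 + 4
5 = 1 × 4 + 1
4 = 4 × 1 + 0
Continued fraction: [11; 2, 1, 4]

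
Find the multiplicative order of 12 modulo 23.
11

23 is prime, so ord(12) divides φ(23) = 22.
Divisors of 22: 1, 2, 11, 22.
Repeated squaring: 12^1 ≡ 12, 12^2 ≡ 6, 12^4 ≡ 13, 12^8 ≡ 8, 12^16 ≡ 18 (mod 23).
Test 12^d mod 23 for each divisor d in increasing order:
12^1 ≡ 12
12^2 ≡ 6
12^11 = 12^8·12^2·12^1 ≡ 1  ← first divisor giving 1
The order is 11.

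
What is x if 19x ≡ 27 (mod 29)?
x ≡ 6 (mod 29)

gcd(19, 29) = 1, which divides 27, so solutions exist.
Find 19^(-1) mod 29 by the extended Euclidean algorithm:
29 = 1 × 19 + 10  ⟹  10 = (1)·29 + (-1)·19
19 = 1 × 10 + 9  ⟹  9 = (-1)·29 + (2)·19
10 = 1 × 9 + 1  ⟹  1 = (2)·29 + (-3)·19
So (-3)·19 ≡ 1 (mod 29), i.e. 19^(-1) ≡ -3 ≡ 26 (mod 29).
x ≡ 26 × 27 = 702 ≡ 6 (mod 29).
Check: 19 × 6 = 114 ≡ 27 (mod 29).
Unique solution: x ≡ 6 (mod 29)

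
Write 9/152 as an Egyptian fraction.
1/17 + 1/2584

Greedy algorithm:
9/152: ceiling(152/9) = 17, use 1/17
1/2584: ceiling(2584/1) = 2584, use 1/2584
Result: 9/152 = 1/17 + 1/2584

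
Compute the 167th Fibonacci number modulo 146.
93

Matrix identity: Q^n = [[F_(n+1), F_n], [F_n, F_(n-1)]] with Q = [[1,1],[1,0]].
n = 167 = 10100111₂. Square-and-multiply, entries mod 146:
Q^1 = [[1,1],[1,0]]
Q^2 = (Q^1)² = [[2,1],[1,1]]
Q^5 = (Q^2)²·Q = [[8,5],[5,3]]
Q^10 = (Q^5)² = [[89,55],[55,34]]
Q^20 = (Q^10)² = [[142,49],[49,93]]
Q^41 = (Q^20)²·Q = [[62,81],[81,127]]
Q^83 = (Q^41)²·Q = [[18,39],[39,125]]
Q^167 = (Q^83)²·Q = [[122,93],[93,29]]
F_167 mod 146 = Q^167[0][1] = 93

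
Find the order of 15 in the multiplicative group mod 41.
40

41 is prime, so ord(15) divides φ(41) = 40.
Divisors of 40: 1, 2, 4, 5, 8, 10, 20, 40.
Repeated squaring: 15^1 ≡ 15, 15^2 ≡ 20, 15^4 ≡ 31, 15^8 ≡ 18, 15^16 ≡ 37, 15^32 ≡ 16 (mod 41).
Test 15^d mod 41 for each divisor d in increasing order:
15^1 ≡ 15
15^2 ≡ 20
15^4 ≡ 31
15^5 = 15^4·15^1 ≡ 14
15^8 ≡ 18
15^10 = 15^8·15^2 ≡ 32
15^20 = 15^16·15^4 ≡ 40
15^40 = 15^32·15^8 ≡ 1  ← first divisor giving 1
The order is 40.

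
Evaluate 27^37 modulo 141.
18

Repeated squaring. Binary of 37 = 100101.
27^1 ≡ 27 (mod 141); 27^2 ≡ 24 (mod 141); 27^4 ≡ 12 (mod 141); 27^8 ≡ 3 (mod 141); 27^16 ≡ 9 (mod 141); 27^32 ≡ 81 (mod 141)
27^37 = 27^1 × 27^4 × 27^32 ≡ 18 (mod 141)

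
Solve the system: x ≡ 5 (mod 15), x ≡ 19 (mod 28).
215

Using Chinese Remainder Theorem:
M = 15 × 28 = 420
M1 = 28, M2 = 15
y1 = 28^(-1) mod 15 = 7
y2 = 15^(-1) mod 28 = 15
x = (5×28×7 + 19×15×15) mod 420 = 215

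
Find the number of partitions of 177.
522115831195

p(n) counts ways to write n as a sum of positive integers (order ignored).
Euler's pentagonal recurrence: p(k) = p(k-1) + p(k-2) - p(k-5) - p(k-7) + p(k-12) + p(k-15) - ... (offsets j(3j∓1)/2, signs ++--, p(0)=1, p(<0)=0).
DP table for k = 0..176: p(0)=1, p(1)=1, p(2)=2, p(3)=3, p(4)=5, p(5)=7, p(6)=11, p(7)=15, p(8)=22, p(9)=30, p(10)=42, p(11)=56, p(12)=77, p(13)=101, p(14)=135, p(15)=176, p(16)=231, p(17)=297, p(18)=385, p(19)=490, p(20)=627, p(21)=792, p(22)=1002, p(23)=1255, p(24)=1575, p(25)=1958, p(26)=2436, p(27)=3010, p(28)=3718, p(29)=4565, p(30)=5604, p(31)=6842, p(32)=8349, p(33)=10143, p(34)=12310, p(35)=14883, p(36)=17977, p(37)=21637, p(38)=26015, p(39)=31185, p(40)=37338, p(41)=44583, p(42)=53174, p(43)=63261, p(44)=75175, p(45)=89134, p(46)=105558, p(47)=124754, p(48)=147273, p(49)=173525, p(50)=204226, p(51)=239943, p(52)=281589, p(53)=329931, p(54)=386155, p(55)=451276, p(56)=526823, p(57)=614154, p(58)=715220, p(59)=831820, p(60)=966467, p(61)=1121505, p(62)=1300156, p(63)=1505499, p(64)=1741630, p(65)=2012558, p(66)=2323520, p(67)=2679689, p(68)=3087735, p(69)=3554345, p(70)=4087968, p(71)=4697205, p(72)=5392783, p(73)=6185689, p(74)=7089500, p(75)=8118264, p(76)=9289091, p(77)=10619863, p(78)=12132164, p(79)=13848650, p(80)=15796476, p(81)=18004327, p(82)=20506255, p(83)=23338469, p(84)=26543660, p(85)=30167357, p(86)=34262962, p(87)=38887673, p(88)=44108109, p(89)=49995925, p(90)=56634173, p(91)=64112359, p(92)=72533807, p(93)=82010177, p(94)=92669720, p(95)=104651419, p(96)=118114304, p(97)=133230930, p(98)=150198136, p(99)=169229875, p(100)=190569292, p(101)=214481126, p(102)=241265379, p(103)=271248950, p(104)=304801365, p(105)=342325709, p(106)=384276336, p(107)=431149389, p(108)=483502844, p(109)=541946240, p(110)=607163746, p(111)=679903203, p(112)=761002156, p(113)=851376628, p(114)=952050665, p(115)=1064144451, p(116)=1188908248, p(117)=1327710076, p(118)=1482074143, p(119)=1653668665, p(120)=1844349560, p(121)=2056148051, p(122)=2291320912, p(123)=2552338241, p(124)=2841940500, p(125)=3163127352, p(126)=3519222692, p(127)=3913864295, p(128)=4351078600, p(129)=4835271870, p(130)=5371315400, p(131)=5964539504, p(132)=6620830889, p(133)=7346629512, p(134)=8149040695, p(135)=9035836076, p(136)=10015581680, p(137)=11097645016, p(138)=12292341831, p(139)=13610949895, p(140)=15065878135, p(141)=16670689208, p(142)=18440293320, p(143)=20390982757, p(144)=22540654445, p(145)=24908858009, p(146)=27517052599, p(147)=30388671978, p(148)=33549419497, p(149)=37027355200, p(150)=40853235313, p(151)=45060624582, p(152)=49686288421, p(153)=54770336324, p(154)=60356673280, p(155)=66493182097, p(156)=73232243759, p(157)=80630964769, p(158)=88751778802, p(159)=97662728555, p(160)=107438159466, p(161)=118159068427, p(162)=129913904637, p(163)=142798995930, p(164)=156919475295, p(165)=172389800255, p(166)=189334822579, p(167)=207890420102, p(168)=228204732751, p(169)=250438925115, p(170)=274768617130, p(171)=301384802048, p(172)=330495499613, p(173)=362326859895, p(174)=397125074750, p(175)=435157697830, p(176)=476715857290.
Final step: p(177) = p(176) + p(175) - p(172) - p(170) + p(165) + p(162) - p(155) - p(151) + p(142) + p(137) - p(126) - p(120) + p(107) + p(100) - p(85) - p(77) + p(60) + p(51) - p(32) - p(22) + p(1)
= 476715857290 + 435157697830 - 330495499613 - 274768617130 + 172389800255 + 129913904637 - 66493182097 - 45060624582 + 18440293320 + 11097645016 - 3519222692 - 1844349560 + 431149389 + 190569292 - 30167357 - 10619863 + 966467 + 239943 - 8349 - 1002 + 1
= 522115831195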